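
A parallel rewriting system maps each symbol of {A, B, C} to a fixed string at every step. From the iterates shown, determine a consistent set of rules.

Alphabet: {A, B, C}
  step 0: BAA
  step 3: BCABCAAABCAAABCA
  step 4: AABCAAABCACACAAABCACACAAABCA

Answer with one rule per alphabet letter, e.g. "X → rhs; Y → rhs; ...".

  step 3 ⇒ step 4: BCABCAAABCAAABCA ⇒ AA·B·CA·AA·B·CA·CA·CA·AA·B·CA·CA·CA·AA·B·CA
    A ↦ CA
    B ↦ AA
    C ↦ B

A->CA, B->AA, C->B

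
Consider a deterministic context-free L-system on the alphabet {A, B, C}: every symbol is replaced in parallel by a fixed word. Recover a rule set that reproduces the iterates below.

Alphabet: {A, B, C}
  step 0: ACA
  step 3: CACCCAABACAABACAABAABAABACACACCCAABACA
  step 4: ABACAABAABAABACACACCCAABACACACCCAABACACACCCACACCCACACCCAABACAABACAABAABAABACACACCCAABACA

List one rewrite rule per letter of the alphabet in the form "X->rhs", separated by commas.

A->CA, B->CC, C->ABA

  step 3 ⇒ step 4: CACCCAABACAABACAABAABAABACACACCCAABACA ⇒ ABA·CA·ABA·ABA·ABA·CA·CA·CC·CA·ABA·CA·CA·CC·CA·ABA·CA·CA·CC·CA·CA·CC·CA·CA·CC·CA·ABA·CA·ABA·CA·ABA·ABA·ABA·CA·CA·CC·CA·ABA·CA
    A ↦ CA
    B ↦ CC
    C ↦ ABA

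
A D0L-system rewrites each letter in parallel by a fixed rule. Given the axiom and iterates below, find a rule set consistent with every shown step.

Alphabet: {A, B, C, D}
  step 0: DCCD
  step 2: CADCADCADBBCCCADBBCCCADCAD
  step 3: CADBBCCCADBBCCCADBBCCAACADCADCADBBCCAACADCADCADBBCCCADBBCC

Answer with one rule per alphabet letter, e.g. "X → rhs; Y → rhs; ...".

A->BB, B->A, C->CAD, D->CC

  step 2 ⇒ step 3: CADCADCADBBCCCADBBCCCADCAD ⇒ CAD·BB·CC·CAD·BB·CC·CAD·BB·CC·A·A·CAD·CAD·CAD·BB·CC·A·A·CAD·CAD·CAD·BB·CC·CAD·BB·CC
    A ↦ BB
    B ↦ A
    C ↦ CAD
    D ↦ CC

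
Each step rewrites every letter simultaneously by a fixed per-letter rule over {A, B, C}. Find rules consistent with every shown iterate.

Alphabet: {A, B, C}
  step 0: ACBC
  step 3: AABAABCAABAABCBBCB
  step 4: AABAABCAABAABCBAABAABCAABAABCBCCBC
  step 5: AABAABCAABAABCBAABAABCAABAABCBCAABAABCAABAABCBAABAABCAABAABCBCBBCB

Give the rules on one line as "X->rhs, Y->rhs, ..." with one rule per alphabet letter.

  step 4 ⇒ step 5: AABAABCAABAABCBAABAABCAABAABCBCCBC ⇒ AAB·AAB·C·AAB·AAB·C·B·AAB·AAB·C·AAB·AAB·C·B·C·AAB·AAB·C·AAB·AAB·C·B·AAB·AAB·C·AAB·AAB·C·B·C·B·B·C·B
    A ↦ AAB
    B ↦ C
    C ↦ B

A->AAB, B->C, C->B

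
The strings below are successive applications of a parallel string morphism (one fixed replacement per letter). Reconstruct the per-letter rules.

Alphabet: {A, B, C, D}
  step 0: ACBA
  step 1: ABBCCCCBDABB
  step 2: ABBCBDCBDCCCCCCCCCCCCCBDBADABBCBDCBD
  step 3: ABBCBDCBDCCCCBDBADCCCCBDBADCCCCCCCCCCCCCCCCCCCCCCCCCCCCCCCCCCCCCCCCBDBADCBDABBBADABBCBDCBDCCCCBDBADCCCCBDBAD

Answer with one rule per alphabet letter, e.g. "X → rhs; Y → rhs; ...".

A->ABB, B->CBD, C->CCC, D->BAD

  step 2 ⇒ step 3: ABBCBDCBDCCCCCCCCCCCCCBDBADABBCBDCBD ⇒ ABB·CBD·CBD·CCC·CBD·BAD·CCC·CBD·BAD·CCC·CCC·CCC·CCC·CCC·CCC·CCC·CCC·CCC·CCC·CCC·CCC·CCC·CBD·BAD·CBD·ABB·BAD·ABB·CBD·CBD·CCC·CBD·BAD·CCC·CBD·BAD
    A ↦ ABB
    B ↦ CBD
    C ↦ CCC
    D ↦ BAD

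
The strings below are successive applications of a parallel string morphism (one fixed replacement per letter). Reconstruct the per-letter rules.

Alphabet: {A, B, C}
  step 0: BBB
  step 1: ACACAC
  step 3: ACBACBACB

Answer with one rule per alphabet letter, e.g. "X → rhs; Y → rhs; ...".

A->B, B->AC, C->A

  step 0 ⇒ step 1: BBB ⇒ AC·AC·AC
    B ↦ AC
    A ↦ B  (constrained at step 1)
    C ↦ A  (constrained at step 1)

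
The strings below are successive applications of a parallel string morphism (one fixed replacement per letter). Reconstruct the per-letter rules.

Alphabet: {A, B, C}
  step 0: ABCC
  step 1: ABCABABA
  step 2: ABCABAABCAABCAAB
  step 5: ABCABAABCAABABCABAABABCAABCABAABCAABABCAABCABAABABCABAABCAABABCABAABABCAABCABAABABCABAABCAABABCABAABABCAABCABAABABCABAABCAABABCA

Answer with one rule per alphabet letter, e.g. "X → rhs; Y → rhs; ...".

A->AB, B->CA, C->BA

  step 1 ⇒ step 2: ABCABABA ⇒ AB·CA·BA·AB·CA·AB·CA·AB
    A ↦ AB
    B ↦ CA
    C ↦ BA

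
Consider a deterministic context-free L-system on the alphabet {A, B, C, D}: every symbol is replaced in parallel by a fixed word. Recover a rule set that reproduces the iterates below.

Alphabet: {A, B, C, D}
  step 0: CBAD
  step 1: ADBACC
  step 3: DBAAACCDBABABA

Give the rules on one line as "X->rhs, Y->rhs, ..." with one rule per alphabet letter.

  step 0 ⇒ step 1: CBAD ⇒ A·D·BA·CC
    A ↦ BA
    B ↦ D
    C ↦ A
    D ↦ CC

A->BA, B->D, C->A, D->CC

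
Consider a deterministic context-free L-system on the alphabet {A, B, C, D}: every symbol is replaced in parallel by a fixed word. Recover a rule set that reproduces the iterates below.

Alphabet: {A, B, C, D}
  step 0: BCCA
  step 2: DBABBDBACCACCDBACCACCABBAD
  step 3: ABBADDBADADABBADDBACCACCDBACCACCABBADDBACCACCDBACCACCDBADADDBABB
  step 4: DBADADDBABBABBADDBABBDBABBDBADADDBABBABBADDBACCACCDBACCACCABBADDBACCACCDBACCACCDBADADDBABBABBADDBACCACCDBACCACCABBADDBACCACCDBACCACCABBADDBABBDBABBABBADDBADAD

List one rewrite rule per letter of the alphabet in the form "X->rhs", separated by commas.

  step 3 ⇒ step 4: ABBADDBADADABBADDBACCACCDBACCACCABBADDBACCACCDBACCACCDBADADDBABB ⇒ DB·AD·AD·DB·ABB·ABB·AD·DB·ABB·DB·ABB·DB·AD·AD·DB·ABB·ABB·AD·DB·ACC·ACC·DB·ACC·ACC·ABB·AD·DB·ACC·ACC·DB·ACC·ACC·DB·AD·AD·DB·ABB·ABB·AD·DB·ACC·ACC·DB·ACC·ACC·ABB·AD·DB·ACC·ACC·DB·ACC·ACC·ABB·AD·DB·ABB·DB·ABB·ABB·AD·DB·AD·AD
    A ↦ DB
    B ↦ AD
    C ↦ ACC
    D ↦ ABB

A->DB, B->AD, C->ACC, D->ABB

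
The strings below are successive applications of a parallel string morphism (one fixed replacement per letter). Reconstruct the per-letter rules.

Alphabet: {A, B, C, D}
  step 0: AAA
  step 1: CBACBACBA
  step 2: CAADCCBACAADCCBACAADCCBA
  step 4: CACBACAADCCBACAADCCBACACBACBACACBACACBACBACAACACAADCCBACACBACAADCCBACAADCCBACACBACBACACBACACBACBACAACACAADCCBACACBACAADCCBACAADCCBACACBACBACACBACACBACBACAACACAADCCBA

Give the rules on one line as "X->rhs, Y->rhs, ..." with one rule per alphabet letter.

A->CBA, B->ADC, C->CA, D->CAA

  step 1 ⇒ step 2: CBACBACBA ⇒ CA·ADC·CBA·CA·ADC·CBA·CA·ADC·CBA
    A ↦ CBA
    B ↦ ADC
    C ↦ CA
    D ↦ CAA  (constrained at step 2)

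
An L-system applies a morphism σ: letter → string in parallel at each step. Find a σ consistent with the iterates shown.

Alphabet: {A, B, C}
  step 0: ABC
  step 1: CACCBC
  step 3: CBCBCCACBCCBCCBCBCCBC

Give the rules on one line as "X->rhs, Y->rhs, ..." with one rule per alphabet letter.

A->CAC, B->C, C->BC

  step 0 ⇒ step 1: ABC ⇒ CAC·C·BC
    A ↦ CAC
    B ↦ C
    C ↦ BC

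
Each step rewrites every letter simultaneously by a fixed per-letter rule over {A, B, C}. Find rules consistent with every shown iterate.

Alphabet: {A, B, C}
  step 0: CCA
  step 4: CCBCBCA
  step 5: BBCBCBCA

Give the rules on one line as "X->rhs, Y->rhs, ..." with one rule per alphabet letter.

A->CA, B->C, C->B

  step 4 ⇒ step 5: CCBCBCA ⇒ B·B·C·B·C·B·CA
    A ↦ CA
    B ↦ C
    C ↦ B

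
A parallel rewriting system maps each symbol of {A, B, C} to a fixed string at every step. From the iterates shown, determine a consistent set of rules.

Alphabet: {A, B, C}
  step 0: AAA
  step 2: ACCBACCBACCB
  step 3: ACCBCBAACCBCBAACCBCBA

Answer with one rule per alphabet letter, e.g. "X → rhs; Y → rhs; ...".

  step 2 ⇒ step 3: ACCBACCBACCB ⇒ AC·CB·CB·A·AC·CB·CB·A·AC·CB·CB·A
    A ↦ AC
    B ↦ A
    C ↦ CB

A->AC, B->A, C->CB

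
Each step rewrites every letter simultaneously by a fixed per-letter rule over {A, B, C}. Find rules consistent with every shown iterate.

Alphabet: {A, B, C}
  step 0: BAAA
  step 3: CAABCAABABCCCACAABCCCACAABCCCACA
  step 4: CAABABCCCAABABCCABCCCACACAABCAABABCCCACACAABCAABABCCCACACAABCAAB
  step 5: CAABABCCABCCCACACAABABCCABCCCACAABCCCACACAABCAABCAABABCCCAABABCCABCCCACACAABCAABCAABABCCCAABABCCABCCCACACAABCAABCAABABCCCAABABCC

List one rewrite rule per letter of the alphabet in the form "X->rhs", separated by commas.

A->AB, B->CC, C->CA

  step 4 ⇒ step 5: CAABABCCCAABABCCABCCCACACAABCAABABCCCACACAABCAABABCCCACACAABCAAB ⇒ CA·AB·AB·CC·AB·CC·CA·CA·CA·AB·AB·CC·AB·CC·CA·CA·AB·CC·CA·CA·CA·AB·CA·AB·CA·AB·AB·CC·CA·AB·AB·CC·AB·CC·CA·CA·CA·AB·CA·AB·CA·AB·AB·CC·CA·AB·AB·CC·AB·CC·CA·CA·CA·AB·CA·AB·CA·AB·AB·CC·CA·AB·AB·CC
    A ↦ AB
    B ↦ CC
    C ↦ CA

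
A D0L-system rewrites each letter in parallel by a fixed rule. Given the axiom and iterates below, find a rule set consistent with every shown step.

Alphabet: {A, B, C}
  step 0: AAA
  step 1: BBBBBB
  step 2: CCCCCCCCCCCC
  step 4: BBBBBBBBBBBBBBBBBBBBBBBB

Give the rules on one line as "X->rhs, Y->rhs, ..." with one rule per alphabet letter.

  step 1 ⇒ step 2: BBBBBB ⇒ CC·CC·CC·CC·CC·CC
    B ↦ CC
  step 0 ⇒ step 1: AAA ⇒ BB·BB·BB
    A ↦ BB
    C ↦ A  (constrained at step 2)

A->BB, B->CC, C->A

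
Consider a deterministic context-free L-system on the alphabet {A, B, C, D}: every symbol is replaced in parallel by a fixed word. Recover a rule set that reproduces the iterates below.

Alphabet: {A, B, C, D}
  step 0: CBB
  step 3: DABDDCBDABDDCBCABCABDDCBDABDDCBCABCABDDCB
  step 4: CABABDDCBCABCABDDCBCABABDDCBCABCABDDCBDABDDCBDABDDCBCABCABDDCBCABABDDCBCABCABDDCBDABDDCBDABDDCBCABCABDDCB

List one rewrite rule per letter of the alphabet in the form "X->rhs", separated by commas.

A->ABD, B->DCB, C->D, D->CAB

  step 3 ⇒ step 4: DABDDCBDABDDCBCABCABDDCBDABDDCBCABCABDDCB ⇒ CAB·ABD·DCB·CAB·CAB·D·DCB·CAB·ABD·DCB·CAB·CAB·D·DCB·D·ABD·DCB·D·ABD·DCB·CAB·CAB·D·DCB·CAB·ABD·DCB·CAB·CAB·D·DCB·D·ABD·DCB·D·ABD·DCB·CAB·CAB·D·DCB
    A ↦ ABD
    B ↦ DCB
    C ↦ D
    D ↦ CAB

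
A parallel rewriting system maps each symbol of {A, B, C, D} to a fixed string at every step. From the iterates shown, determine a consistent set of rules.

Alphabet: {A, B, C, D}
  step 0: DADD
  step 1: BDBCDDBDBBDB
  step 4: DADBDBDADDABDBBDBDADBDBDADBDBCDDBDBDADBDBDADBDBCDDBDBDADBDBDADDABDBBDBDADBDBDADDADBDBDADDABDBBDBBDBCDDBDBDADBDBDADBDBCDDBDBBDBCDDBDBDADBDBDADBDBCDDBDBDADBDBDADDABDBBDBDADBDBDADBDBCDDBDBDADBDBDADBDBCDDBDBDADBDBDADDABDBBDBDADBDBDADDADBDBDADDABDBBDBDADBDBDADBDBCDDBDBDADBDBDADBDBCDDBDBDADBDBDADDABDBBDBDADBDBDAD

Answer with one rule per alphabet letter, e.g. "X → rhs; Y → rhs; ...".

  step 0 ⇒ step 1: DADD ⇒ BDB·CDD·BDB·BDB
    A ↦ CDD
    D ↦ BDB
    B ↦ DAD  (constrained at step 1)
    C ↦ DA  (constrained at step 1)

A->CDD, B->DAD, C->DA, D->BDB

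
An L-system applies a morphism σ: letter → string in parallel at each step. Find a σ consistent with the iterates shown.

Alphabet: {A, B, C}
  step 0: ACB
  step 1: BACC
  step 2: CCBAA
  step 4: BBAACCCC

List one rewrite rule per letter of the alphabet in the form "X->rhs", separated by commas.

  step 1 ⇒ step 2: BACC ⇒ CC·B·A·A
    A ↦ B
    B ↦ CC
    C ↦ A

A->B, B->CC, C->A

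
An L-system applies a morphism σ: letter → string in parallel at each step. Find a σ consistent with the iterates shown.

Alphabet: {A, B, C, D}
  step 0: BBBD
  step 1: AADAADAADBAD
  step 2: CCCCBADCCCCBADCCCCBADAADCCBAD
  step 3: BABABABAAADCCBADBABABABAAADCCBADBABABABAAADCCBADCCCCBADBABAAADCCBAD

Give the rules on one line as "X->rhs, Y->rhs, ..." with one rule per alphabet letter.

A->CC, B->AAD, C->BA, D->BAD

  step 2 ⇒ step 3: CCCCBADCCCCBADCCCCBADAADCCBAD ⇒ BA·BA·BA·BA·AAD·CC·BAD·BA·BA·BA·BA·AAD·CC·BAD·BA·BA·BA·BA·AAD·CC·BAD·CC·CC·BAD·BA·BA·AAD·CC·BAD
    A ↦ CC
    B ↦ AAD
    C ↦ BA
    D ↦ BAD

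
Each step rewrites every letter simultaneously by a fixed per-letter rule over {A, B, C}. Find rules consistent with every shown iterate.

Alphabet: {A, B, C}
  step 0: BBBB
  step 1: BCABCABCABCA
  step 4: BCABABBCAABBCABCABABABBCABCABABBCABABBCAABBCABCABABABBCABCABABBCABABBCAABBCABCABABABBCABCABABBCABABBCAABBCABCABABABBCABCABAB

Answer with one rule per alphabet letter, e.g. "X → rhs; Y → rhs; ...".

  step 0 ⇒ step 1: BBBB ⇒ BCA·BCA·BCA·BCA
    B ↦ BCA
    A ↦ AB  (constrained at step 1)
    C ↦ B  (constrained at step 1)

A->AB, B->BCA, C->B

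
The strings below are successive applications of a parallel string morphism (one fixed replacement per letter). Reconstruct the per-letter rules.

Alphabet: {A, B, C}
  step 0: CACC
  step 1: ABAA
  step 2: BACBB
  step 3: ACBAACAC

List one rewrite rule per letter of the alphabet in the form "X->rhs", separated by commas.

  step 2 ⇒ step 3: BACBB ⇒ AC·B·A·AC·AC
    A ↦ B
    B ↦ AC
    C ↦ A

A->B, B->AC, C->A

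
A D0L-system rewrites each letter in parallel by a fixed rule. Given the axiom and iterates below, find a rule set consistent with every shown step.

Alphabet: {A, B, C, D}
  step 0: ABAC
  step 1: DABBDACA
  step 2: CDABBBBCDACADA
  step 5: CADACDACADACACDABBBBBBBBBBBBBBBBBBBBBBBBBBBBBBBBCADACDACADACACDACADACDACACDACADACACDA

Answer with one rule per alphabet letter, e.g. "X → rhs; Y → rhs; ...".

A->DA, B->BB, C->CA, D->C

  step 1 ⇒ step 2: DABBDACA ⇒ C·DA·BB·BB·C·DA·CA·DA
    A ↦ DA
    B ↦ BB
    C ↦ CA
    D ↦ C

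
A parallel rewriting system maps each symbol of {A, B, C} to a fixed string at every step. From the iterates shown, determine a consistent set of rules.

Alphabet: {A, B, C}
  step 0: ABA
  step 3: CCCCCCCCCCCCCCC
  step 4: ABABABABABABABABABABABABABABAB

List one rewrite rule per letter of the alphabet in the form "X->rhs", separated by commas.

A->CC, B->C, C->AB

  step 3 ⇒ step 4: CCCCCCCCCCCCCCC ⇒ AB·AB·AB·AB·AB·AB·AB·AB·AB·AB·AB·AB·AB·AB·AB
    C ↦ AB
    A ↦ CC  (constrained at step 0)
    B ↦ C  (constrained at step 0)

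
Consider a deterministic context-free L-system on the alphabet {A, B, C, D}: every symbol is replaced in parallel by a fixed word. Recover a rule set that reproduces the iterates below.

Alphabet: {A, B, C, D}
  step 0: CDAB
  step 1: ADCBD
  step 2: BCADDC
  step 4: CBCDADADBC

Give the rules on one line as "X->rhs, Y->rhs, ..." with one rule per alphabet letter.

  step 1 ⇒ step 2: ADCBD ⇒ B·C·AD·D·C
    A ↦ B
    B ↦ D
    C ↦ AD
    D ↦ C

A->B, B->D, C->AD, D->C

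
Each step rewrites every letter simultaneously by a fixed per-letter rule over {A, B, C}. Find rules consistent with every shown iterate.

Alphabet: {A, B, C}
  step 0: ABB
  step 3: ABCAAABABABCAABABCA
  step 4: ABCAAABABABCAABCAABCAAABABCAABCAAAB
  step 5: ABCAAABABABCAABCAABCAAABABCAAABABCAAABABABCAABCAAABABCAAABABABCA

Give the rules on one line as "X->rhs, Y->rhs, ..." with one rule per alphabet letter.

A->AB, B->CA, C->A

  step 4 ⇒ step 5: ABCAAABABABCAABCAABCAAABABCAABCAAAB ⇒ AB·CA·A·AB·AB·AB·CA·AB·CA·AB·CA·A·AB·AB·CA·A·AB·AB·CA·A·AB·AB·AB·CA·AB·CA·A·AB·AB·CA·A·AB·AB·AB·CA
    A ↦ AB
    B ↦ CA
    C ↦ A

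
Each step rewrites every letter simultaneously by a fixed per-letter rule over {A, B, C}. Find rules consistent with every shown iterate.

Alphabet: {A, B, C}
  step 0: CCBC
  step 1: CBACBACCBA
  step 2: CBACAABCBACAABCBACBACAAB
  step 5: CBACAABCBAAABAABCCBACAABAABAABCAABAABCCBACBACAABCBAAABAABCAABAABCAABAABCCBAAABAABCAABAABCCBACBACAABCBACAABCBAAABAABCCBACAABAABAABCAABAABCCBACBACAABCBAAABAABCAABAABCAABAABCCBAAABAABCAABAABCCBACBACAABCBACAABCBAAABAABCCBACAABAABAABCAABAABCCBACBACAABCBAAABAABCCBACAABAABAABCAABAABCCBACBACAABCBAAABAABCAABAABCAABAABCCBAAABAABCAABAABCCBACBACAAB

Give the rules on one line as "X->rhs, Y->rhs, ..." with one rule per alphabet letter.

  step 1 ⇒ step 2: CBACBACCBA ⇒ CBA·C·AAB·CBA·C·AAB·CBA·CBA·C·AAB
    A ↦ AAB
    B ↦ C
    C ↦ CBA

A->AAB, B->C, C->CBA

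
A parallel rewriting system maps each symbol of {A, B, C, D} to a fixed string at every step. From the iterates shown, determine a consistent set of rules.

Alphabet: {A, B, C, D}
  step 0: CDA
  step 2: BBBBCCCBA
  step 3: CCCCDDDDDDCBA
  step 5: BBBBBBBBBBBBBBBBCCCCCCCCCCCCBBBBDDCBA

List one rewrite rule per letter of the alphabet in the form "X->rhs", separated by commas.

  step 2 ⇒ step 3: BBBBCCCBA ⇒ C·C·C·C·DD·DD·DD·C·BA
    A ↦ BA
    B ↦ C
    C ↦ DD
    D ↦ BB  (constrained at step 0)

A->BA, B->C, C->DD, D->BB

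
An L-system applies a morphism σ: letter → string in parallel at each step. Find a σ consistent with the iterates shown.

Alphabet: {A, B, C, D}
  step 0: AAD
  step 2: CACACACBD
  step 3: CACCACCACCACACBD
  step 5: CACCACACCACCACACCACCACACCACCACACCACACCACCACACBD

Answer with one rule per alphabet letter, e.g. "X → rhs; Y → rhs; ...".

  step 2 ⇒ step 3: CACACACBD ⇒ CA·C·CA·C·CA·C·CA·CAC·BD
    A ↦ C
    B ↦ CAC
    C ↦ CA
    D ↦ BD

A->C, B->CAC, C->CA, D->BD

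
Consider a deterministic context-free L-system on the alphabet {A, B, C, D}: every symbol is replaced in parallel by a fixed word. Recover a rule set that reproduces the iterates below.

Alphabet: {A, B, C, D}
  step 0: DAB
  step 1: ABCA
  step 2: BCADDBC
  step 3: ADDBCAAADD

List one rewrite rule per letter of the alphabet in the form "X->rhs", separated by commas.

  step 2 ⇒ step 3: BCADDBC ⇒ A·DD·BC·A·A·A·DD
    A ↦ BC
    B ↦ A
    C ↦ DD
    D ↦ A

A->BC, B->A, C->DD, D->A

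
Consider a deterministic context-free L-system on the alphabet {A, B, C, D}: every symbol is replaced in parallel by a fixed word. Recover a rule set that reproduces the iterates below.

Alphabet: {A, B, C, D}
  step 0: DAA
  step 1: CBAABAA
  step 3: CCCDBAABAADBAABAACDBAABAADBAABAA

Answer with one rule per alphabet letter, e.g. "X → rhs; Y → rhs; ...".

A->BAA, B->D, C->DD, D->C

  step 0 ⇒ step 1: DAA ⇒ C·BAA·BAA
    A ↦ BAA
    D ↦ C
    B ↦ D  (constrained at step 1)
    C ↦ DD  (constrained at step 1)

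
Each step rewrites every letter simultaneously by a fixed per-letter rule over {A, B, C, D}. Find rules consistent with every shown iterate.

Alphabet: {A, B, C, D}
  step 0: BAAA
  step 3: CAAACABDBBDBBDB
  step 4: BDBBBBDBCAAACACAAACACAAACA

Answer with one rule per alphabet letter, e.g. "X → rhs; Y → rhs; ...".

  step 3 ⇒ step 4: CAAACABDBBDBBDB ⇒ BD·B·B·B·BD·B·CA·AA·CA·CA·AA·CA·CA·AA·CA
    A ↦ B
    B ↦ CA
    C ↦ BD
    D ↦ AA

A->B, B->CA, C->BD, D->AA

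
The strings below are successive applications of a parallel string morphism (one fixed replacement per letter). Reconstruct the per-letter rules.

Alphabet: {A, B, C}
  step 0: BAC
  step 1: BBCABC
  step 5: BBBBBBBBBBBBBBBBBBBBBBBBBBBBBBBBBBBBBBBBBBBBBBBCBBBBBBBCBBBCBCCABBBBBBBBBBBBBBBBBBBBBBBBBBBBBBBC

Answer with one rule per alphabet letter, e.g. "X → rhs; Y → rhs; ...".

  step 0 ⇒ step 1: BAC ⇒ BB·CA·BC
    A ↦ CA
    B ↦ BB
    C ↦ BC

A->CA, B->BB, C->BC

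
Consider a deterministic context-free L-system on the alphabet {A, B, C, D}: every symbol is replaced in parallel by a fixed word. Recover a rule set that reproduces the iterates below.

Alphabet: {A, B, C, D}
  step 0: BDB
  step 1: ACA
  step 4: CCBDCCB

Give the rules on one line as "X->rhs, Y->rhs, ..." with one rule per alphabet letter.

A->CB, B->A, C->D, D->C

  step 0 ⇒ step 1: BDB ⇒ A·C·A
    B ↦ A
    D ↦ C
    A ↦ CB  (constrained at step 1)
    C ↦ D  (constrained at step 1)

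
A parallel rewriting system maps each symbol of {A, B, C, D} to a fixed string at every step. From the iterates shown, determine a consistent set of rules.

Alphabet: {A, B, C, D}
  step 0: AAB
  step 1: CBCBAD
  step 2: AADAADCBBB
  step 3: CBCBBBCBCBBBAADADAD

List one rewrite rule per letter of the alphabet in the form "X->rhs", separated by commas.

A->CB, B->AD, C->A, D->BB

  step 2 ⇒ step 3: AADAADCBBB ⇒ CB·CB·BB·CB·CB·BB·A·AD·AD·AD
    A ↦ CB
    B ↦ AD
    C ↦ A
    D ↦ BB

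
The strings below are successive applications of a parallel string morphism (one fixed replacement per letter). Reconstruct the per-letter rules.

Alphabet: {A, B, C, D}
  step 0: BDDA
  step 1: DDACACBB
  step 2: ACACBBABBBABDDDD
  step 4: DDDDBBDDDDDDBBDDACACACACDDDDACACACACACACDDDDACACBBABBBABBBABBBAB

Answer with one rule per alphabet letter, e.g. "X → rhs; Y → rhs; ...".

  step 1 ⇒ step 2: DDACACBB ⇒ AC·AC·BB·AB·BB·AB·DD·DD
    A ↦ BB
    B ↦ DD
    C ↦ AB
    D ↦ AC

A->BB, B->DD, C->AB, D->AC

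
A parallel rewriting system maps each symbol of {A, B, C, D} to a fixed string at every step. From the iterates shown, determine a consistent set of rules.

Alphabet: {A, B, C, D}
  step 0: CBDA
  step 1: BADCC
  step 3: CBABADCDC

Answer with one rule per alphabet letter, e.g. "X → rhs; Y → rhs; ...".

  step 0 ⇒ step 1: CBDA ⇒ BA·D·C·C
    A ↦ C
    B ↦ D
    C ↦ BA
    D ↦ C

A->C, B->D, C->BA, D->C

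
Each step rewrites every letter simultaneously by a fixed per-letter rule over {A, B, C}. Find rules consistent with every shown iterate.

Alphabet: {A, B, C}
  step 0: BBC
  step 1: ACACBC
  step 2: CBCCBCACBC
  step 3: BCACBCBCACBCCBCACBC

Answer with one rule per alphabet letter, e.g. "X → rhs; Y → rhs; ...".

A->C, B->AC, C->BC

  step 2 ⇒ step 3: CBCCBCACBC ⇒ BC·AC·BC·BC·AC·BC·C·BC·AC·BC
    A ↦ C
    B ↦ AC
    C ↦ BC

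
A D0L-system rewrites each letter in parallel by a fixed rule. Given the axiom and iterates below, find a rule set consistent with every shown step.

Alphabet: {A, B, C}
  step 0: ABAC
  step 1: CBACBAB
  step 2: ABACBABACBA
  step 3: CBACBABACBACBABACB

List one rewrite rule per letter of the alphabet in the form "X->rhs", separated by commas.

A->CB, B->A, C->AB

  step 2 ⇒ step 3: ABACBABACBA ⇒ CB·A·CB·AB·A·CB·A·CB·AB·A·CB
    A ↦ CB
    B ↦ A
    C ↦ AB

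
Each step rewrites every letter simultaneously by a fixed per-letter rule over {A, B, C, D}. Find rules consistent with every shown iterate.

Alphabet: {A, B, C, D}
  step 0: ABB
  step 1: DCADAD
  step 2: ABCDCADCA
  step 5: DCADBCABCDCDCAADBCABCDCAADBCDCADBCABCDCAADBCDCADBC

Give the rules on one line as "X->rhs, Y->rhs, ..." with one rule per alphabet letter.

A->DC, B->AD, C->BC, D->A

  step 1 ⇒ step 2: DCADAD ⇒ A·BC·DC·A·DC·A
    A ↦ DC
    C ↦ BC
    D ↦ A
  step 0 ⇒ step 1: ABB ⇒ DC·AD·AD
    B ↦ AD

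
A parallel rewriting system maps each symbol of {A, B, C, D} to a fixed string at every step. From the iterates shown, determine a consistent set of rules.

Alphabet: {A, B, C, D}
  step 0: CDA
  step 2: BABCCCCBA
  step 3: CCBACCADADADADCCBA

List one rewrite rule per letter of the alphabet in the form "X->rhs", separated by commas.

  step 2 ⇒ step 3: BABCCCCBA ⇒ CC·BA·CC·AD·AD·AD·AD·CC·BA
    A ↦ BA
    B ↦ CC
    C ↦ AD
    D ↦ B  (constrained at step 0)

A->BA, B->CC, C->AD, D->B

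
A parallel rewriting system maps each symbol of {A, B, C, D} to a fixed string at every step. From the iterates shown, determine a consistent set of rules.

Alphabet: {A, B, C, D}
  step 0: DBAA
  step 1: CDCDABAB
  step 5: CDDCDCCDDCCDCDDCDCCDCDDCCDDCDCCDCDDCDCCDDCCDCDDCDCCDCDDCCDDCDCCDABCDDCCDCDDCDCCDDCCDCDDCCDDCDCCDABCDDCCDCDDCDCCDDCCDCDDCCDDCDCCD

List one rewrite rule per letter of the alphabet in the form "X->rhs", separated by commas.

A->AB, B->CD, C->DC, D->CD

  step 0 ⇒ step 1: DBAA ⇒ CD·CD·AB·AB
    A ↦ AB
    B ↦ CD
    D ↦ CD
    C ↦ DC  (constrained at step 1)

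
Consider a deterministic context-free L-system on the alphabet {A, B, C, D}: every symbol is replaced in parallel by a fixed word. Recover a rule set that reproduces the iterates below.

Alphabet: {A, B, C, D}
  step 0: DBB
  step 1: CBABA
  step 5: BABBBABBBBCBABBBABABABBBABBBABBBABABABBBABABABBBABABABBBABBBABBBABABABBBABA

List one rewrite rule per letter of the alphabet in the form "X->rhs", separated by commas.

A->BB, B->BA, C->AD, D->C

  step 0 ⇒ step 1: DBB ⇒ C·BA·BA
    B ↦ BA
    D ↦ C
    A ↦ BB  (constrained at step 1)
    C ↦ AD  (constrained at step 1)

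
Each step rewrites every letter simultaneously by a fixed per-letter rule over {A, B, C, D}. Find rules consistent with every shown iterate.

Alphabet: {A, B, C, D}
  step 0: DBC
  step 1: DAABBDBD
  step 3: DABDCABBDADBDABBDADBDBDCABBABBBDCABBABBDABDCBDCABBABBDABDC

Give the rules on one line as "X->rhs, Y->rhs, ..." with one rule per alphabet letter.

A->BDC, B->ABB, C->DBD, D->DA

  step 0 ⇒ step 1: DBC ⇒ DA·ABB·DBD
    B ↦ ABB
    C ↦ DBD
    D ↦ DA
    A ↦ BDC  (constrained at step 1)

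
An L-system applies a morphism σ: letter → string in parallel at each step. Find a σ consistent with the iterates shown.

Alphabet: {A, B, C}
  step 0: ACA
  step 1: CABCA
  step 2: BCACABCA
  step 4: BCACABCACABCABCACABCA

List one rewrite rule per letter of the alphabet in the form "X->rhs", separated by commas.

  step 1 ⇒ step 2: CABCA ⇒ B·CA·CA·B·CA
    A ↦ CA
    B ↦ CA
    C ↦ B

A->CA, B->CA, C->B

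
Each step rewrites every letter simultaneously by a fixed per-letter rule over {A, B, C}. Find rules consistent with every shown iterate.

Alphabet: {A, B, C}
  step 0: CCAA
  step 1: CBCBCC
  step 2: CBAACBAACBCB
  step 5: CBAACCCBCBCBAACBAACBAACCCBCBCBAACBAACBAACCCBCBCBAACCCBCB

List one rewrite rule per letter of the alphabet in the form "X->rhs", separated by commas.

  step 1 ⇒ step 2: CBCBCC ⇒ CB·AA·CB·AA·CB·CB
    B ↦ AA
    C ↦ CB
  step 0 ⇒ step 1: CCAA ⇒ CB·CB·C·C
    A ↦ C

A->C, B->AA, C->CB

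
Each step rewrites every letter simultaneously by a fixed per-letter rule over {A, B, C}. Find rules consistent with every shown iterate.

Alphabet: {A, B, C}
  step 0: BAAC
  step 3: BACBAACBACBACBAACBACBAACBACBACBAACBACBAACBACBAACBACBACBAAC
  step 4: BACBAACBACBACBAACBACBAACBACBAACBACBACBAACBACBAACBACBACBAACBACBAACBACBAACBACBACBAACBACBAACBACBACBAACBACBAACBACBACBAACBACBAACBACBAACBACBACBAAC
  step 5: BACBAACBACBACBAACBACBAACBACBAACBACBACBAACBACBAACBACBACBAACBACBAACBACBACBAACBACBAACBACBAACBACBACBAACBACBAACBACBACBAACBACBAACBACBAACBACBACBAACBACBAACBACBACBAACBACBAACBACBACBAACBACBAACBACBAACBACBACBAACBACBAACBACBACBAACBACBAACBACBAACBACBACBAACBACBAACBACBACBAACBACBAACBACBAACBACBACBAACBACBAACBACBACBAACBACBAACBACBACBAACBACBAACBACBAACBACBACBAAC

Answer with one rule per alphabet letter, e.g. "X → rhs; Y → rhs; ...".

  step 4 ⇒ step 5: BACBAACBACBACBAACBACBAACBACBAACBACBACBAACBACBAACBACBACBAACBACBAACBACBAACBACBACBAACBACBAACBACBACBAACBACBAACBACBACBAACBACBAACBACBAACBACBACBAAC ⇒ BA·CBA·AC·BA·CBA·CBA·AC·BA·CBA·AC·BA·CBA·AC·BA·CBA·CBA·AC·BA·CBA·AC·BA·CBA·CBA·AC·BA·CBA·AC·BA·CBA·CBA·AC·BA·CBA·AC·BA·CBA·AC·BA·CBA·CBA·AC·BA·CBA·AC·BA·CBA·CBA·AC·BA·CBA·AC·BA·CBA·AC·BA·CBA·CBA·AC·BA·CBA·AC·BA·CBA·CBA·AC·BA·CBA·AC·BA·CBA·CBA·AC·BA·CBA·AC·BA·CBA·AC·BA·CBA·CBA·AC·BA·CBA·AC·BA·CBA·CBA·AC·BA·CBA·AC·BA·CBA·AC·BA·CBA·CBA·AC·BA·CBA·AC·BA·CBA·CBA·AC·BA·CBA·AC·BA·CBA·AC·BA·CBA·CBA·AC·BA·CBA·AC·BA·CBA·CBA·AC·BA·CBA·AC·BA·CBA·CBA·AC·BA·CBA·AC·BA·CBA·AC·BA·CBA·CBA·AC
    A ↦ CBA
    B ↦ BA
    C ↦ AC

A->CBA, B->BA, C->AC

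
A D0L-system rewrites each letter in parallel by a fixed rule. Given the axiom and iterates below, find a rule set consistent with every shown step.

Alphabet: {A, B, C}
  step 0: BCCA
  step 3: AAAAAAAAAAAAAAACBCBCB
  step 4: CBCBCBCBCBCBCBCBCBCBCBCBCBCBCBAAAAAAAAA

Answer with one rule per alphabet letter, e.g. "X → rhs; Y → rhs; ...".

  step 3 ⇒ step 4: AAAAAAAAAAAAAAACBCBCB ⇒ CB·CB·CB·CB·CB·CB·CB·CB·CB·CB·CB·CB·CB·CB·CB·AA·A·AA·A·AA·A
    A ↦ CB
    B ↦ A
    C ↦ AA

A->CB, B->A, C->AA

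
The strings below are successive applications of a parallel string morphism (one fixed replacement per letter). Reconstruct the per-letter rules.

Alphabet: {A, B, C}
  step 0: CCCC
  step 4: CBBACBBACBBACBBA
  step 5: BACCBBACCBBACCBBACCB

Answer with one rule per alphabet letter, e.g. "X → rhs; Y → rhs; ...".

  step 4 ⇒ step 5: CBBACBBACBBACBBA ⇒ BA·C·C·B·BA·C·C·B·BA·C·C·B·BA·C·C·B
    A ↦ B
    B ↦ C
    C ↦ BA

A->B, B->C, C->BA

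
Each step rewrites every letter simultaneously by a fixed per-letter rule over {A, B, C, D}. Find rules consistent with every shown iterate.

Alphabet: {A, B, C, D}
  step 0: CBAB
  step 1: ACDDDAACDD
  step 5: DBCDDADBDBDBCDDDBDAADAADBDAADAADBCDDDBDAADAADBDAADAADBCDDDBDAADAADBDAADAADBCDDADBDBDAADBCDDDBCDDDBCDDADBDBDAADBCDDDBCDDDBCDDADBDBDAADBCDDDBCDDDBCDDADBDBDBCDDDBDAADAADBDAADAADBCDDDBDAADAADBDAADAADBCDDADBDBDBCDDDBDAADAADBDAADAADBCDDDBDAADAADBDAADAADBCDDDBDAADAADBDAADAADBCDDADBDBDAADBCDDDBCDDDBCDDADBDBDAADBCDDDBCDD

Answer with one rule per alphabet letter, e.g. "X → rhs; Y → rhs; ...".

  step 0 ⇒ step 1: CBAB ⇒ A·CDD·DAA·CDD
    A ↦ DAA
    B ↦ CDD
    C ↦ A
    D ↦ DB  (constrained at step 1)

A->DAA, B->CDD, C->A, D->DB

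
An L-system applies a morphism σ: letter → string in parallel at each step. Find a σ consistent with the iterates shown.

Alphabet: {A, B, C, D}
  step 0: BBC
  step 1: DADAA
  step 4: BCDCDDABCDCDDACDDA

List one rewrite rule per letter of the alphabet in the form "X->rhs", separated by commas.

A->CD, B->DA, C->A, D->B

  step 0 ⇒ step 1: BBC ⇒ DA·DA·A
    B ↦ DA
    C ↦ A
    A ↦ CD  (constrained at step 1)
    D ↦ B  (constrained at step 1)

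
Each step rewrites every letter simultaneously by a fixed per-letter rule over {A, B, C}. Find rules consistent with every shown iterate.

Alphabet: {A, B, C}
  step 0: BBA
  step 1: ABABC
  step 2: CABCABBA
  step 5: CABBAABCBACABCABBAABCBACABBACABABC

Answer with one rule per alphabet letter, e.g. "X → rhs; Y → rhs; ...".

  step 1 ⇒ step 2: ABABC ⇒ C·AB·C·AB·BA
    A ↦ C
    B ↦ AB
    C ↦ BA

A->C, B->AB, C->BA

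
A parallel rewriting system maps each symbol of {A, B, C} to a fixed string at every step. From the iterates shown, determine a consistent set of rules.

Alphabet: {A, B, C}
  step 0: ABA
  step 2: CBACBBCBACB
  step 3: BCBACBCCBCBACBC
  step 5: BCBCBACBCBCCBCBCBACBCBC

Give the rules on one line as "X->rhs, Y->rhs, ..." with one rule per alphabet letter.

A->BAC, B->C, C->B

  step 2 ⇒ step 3: CBACBBCBACB ⇒ B·C·BAC·B·C·C·B·C·BAC·B·C
    A ↦ BAC
    B ↦ C
    C ↦ B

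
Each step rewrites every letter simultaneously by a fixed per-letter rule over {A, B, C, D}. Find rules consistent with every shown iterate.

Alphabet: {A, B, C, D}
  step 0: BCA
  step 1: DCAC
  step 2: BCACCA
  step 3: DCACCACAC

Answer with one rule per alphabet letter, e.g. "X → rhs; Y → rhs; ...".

A->C, B->D, C->CA, D->B

  step 2 ⇒ step 3: BCACCA ⇒ D·CA·C·CA·CA·C
    A ↦ C
    B ↦ D
    C ↦ CA
  step 1 ⇒ step 2: DCAC ⇒ B·CA·C·CA
    D ↦ B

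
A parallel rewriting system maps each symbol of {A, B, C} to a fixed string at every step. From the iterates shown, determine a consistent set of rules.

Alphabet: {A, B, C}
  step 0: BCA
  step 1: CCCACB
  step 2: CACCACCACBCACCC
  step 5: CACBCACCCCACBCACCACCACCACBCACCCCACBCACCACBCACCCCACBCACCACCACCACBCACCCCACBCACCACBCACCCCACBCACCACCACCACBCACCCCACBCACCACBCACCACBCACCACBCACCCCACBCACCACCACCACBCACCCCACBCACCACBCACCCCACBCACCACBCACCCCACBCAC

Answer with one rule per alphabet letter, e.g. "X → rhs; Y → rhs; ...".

A->B, B->CC, C->CAC

  step 1 ⇒ step 2: CCCACB ⇒ CAC·CAC·CAC·B·CAC·CC
    A ↦ B
    B ↦ CC
    C ↦ CAC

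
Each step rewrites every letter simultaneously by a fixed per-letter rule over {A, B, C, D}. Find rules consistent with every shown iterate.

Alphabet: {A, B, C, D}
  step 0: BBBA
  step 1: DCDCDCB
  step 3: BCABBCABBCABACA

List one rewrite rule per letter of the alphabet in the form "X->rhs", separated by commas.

A->B, B->DC, C->CA, D->A

  step 0 ⇒ step 1: BBBA ⇒ DC·DC·DC·B
    A ↦ B
    B ↦ DC
    C ↦ CA  (constrained at step 1)
    D ↦ A  (constrained at step 1)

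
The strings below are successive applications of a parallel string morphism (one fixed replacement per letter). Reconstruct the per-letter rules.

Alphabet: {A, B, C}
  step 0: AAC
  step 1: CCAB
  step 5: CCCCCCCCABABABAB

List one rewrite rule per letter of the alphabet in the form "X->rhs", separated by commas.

  step 0 ⇒ step 1: AAC ⇒ C·C·AB
    A ↦ C
    C ↦ AB
    B ↦ C  (constrained at step 1)

A->C, B->C, C->AB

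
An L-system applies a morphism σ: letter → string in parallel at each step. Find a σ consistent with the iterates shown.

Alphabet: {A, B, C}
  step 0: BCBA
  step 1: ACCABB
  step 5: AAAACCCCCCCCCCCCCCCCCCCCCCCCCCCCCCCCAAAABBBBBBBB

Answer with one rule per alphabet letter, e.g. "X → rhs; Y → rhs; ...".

  step 0 ⇒ step 1: BCBA ⇒ A·CC·A·BB
    A ↦ BB
    B ↦ A
    C ↦ CC

A->BB, B->A, C->CC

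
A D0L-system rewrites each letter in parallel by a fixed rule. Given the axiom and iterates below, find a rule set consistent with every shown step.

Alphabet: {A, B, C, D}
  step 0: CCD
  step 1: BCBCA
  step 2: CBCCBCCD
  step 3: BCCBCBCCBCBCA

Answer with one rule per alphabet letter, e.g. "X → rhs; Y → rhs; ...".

  step 2 ⇒ step 3: CBCCBCCD ⇒ BC·C·BC·BC·C·BC·BC·A
    B ↦ C
    C ↦ BC
    D ↦ A
  step 1 ⇒ step 2: BCBCA ⇒ C·BC·C·BC·CD
    A ↦ CD

A->CD, B->C, C->BC, D->A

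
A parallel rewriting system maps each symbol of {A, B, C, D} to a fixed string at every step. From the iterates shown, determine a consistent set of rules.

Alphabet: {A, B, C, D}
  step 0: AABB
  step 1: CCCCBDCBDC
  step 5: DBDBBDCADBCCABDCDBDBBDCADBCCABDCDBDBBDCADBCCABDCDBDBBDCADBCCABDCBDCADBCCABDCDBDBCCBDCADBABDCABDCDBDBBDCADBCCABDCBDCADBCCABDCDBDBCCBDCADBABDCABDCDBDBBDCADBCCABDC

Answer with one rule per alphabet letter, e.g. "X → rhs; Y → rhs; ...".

  step 0 ⇒ step 1: AABB ⇒ CC·CC·BDC·BDC
    A ↦ CC
    B ↦ BDC
    C ↦ DB  (constrained at step 1)
    D ↦ A  (constrained at step 1)

A->CC, B->BDC, C->DB, D->A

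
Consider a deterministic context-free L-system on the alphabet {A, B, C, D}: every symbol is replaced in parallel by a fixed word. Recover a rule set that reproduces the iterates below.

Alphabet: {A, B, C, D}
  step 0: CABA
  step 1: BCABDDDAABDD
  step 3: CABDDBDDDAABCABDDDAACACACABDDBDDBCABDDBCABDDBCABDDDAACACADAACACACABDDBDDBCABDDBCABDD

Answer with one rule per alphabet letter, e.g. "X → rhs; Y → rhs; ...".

A->BDD, B->DAA, C->BCA, D->CA

  step 0 ⇒ step 1: CABA ⇒ BCA·BDD·DAA·BDD
    A ↦ BDD
    B ↦ DAA
    C ↦ BCA
    D ↦ CA  (constrained at step 1)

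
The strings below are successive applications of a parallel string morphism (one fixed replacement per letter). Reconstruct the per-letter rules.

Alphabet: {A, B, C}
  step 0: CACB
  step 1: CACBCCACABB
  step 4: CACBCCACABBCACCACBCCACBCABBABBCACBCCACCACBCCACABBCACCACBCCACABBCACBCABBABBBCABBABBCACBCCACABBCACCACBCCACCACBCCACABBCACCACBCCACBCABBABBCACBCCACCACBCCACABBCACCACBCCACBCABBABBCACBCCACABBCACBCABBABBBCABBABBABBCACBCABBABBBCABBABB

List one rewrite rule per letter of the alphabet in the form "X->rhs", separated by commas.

A->BC, B->ABB, C->CAC

  step 0 ⇒ step 1: CACB ⇒ CAC·BC·CAC·ABB
    A ↦ BC
    B ↦ ABB
    C ↦ CAC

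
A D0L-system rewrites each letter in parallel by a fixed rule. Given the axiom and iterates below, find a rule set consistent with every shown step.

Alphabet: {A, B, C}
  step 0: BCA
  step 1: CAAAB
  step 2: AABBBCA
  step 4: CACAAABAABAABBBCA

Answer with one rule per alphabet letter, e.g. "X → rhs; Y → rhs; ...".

  step 1 ⇒ step 2: CAAAB ⇒ AA·B·B·B·CA
    A ↦ B
    B ↦ CA
    C ↦ AA

A->B, B->CA, C->AA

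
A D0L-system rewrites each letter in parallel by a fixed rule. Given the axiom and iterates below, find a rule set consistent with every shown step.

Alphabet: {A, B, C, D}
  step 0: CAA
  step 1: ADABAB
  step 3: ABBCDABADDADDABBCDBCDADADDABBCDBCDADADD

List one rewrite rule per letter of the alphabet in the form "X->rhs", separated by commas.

  step 0 ⇒ step 1: CAA ⇒ AD·AB·AB
    A ↦ AB
    C ↦ AD
    B ↦ BCD  (constrained at step 1)
    D ↦ ADD  (constrained at step 1)

A->AB, B->BCD, C->AD, D->ADD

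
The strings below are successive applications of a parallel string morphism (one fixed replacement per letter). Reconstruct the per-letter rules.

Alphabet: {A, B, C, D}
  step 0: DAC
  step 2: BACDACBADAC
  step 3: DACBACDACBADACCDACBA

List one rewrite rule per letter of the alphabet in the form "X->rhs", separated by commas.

  step 2 ⇒ step 3: BACDACBADAC ⇒ D·AC·BA·CD·AC·BA·D·AC·CD·AC·BA
    A ↦ AC
    B ↦ D
    C ↦ BA
    D ↦ CD

A->AC, B->D, C->BA, D->CD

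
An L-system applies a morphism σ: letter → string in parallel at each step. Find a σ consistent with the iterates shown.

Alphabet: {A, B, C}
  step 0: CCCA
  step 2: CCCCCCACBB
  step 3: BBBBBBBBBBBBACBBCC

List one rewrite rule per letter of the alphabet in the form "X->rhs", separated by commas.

A->AC, B->C, C->BB

  step 2 ⇒ step 3: CCCCCCACBB ⇒ BB·BB·BB·BB·BB·BB·AC·BB·C·C
    A ↦ AC
    B ↦ C
    C ↦ BB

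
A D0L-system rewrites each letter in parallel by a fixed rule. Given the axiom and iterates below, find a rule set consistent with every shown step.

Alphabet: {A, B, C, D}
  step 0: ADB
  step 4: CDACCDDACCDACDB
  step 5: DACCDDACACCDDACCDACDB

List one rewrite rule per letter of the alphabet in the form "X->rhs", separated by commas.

  step 4 ⇒ step 5: CDACCDDACCDACDB ⇒ D·AC·C·D·D·AC·AC·C·D·D·AC·C·D·AC·DB
    A ↦ C
    B ↦ DB
    C ↦ D
    D ↦ AC

A->C, B->DB, C->D, D->AC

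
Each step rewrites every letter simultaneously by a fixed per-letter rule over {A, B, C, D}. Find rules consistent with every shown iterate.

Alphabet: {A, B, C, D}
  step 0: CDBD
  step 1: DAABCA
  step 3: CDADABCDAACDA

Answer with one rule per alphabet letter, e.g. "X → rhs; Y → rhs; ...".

A->C, B->BC, C->DA, D->A

  step 0 ⇒ step 1: CDBD ⇒ DA·A·BC·A
    B ↦ BC
    C ↦ DA
    D ↦ A
    A ↦ C  (constrained at step 1)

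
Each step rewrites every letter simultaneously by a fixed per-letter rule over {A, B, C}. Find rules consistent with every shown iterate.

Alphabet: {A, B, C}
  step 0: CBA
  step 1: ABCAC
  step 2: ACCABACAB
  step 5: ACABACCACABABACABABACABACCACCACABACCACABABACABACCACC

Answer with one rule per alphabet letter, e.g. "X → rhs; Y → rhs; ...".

  step 1 ⇒ step 2: ABCAC ⇒ AC·C·AB·AC·AB
    A ↦ AC
    B ↦ C
    C ↦ AB

A->AC, B->C, C->AB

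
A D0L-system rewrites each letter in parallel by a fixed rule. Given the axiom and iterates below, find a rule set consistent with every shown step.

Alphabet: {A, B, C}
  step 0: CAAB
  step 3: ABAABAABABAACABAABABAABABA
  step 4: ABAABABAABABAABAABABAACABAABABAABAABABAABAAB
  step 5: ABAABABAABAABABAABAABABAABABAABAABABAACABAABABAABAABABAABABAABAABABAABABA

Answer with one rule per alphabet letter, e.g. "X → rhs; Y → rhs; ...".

  step 4 ⇒ step 5: ABAABABAABABAABAABABAACABAABABAABAABABAABAAB ⇒ AB·A·AB·AB·A·AB·A·AB·AB·A·AB·A·AB·AB·A·AB·AB·A·AB·A·AB·AB·AAC·AB·A·AB·AB·A·AB·A·AB·AB·A·AB·AB·A·AB·A·AB·AB·A·AB·AB·A
    A ↦ AB
    B ↦ A
    C ↦ AAC

A->AB, B->A, C->AAC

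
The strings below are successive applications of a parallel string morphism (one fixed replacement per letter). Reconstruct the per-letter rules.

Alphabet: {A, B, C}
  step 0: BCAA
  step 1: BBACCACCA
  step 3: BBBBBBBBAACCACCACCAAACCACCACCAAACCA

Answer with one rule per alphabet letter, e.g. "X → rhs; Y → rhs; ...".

A->CCA, B->BB, C->A

  step 0 ⇒ step 1: BCAA ⇒ BB·A·CCA·CCA
    A ↦ CCA
    B ↦ BB
    C ↦ A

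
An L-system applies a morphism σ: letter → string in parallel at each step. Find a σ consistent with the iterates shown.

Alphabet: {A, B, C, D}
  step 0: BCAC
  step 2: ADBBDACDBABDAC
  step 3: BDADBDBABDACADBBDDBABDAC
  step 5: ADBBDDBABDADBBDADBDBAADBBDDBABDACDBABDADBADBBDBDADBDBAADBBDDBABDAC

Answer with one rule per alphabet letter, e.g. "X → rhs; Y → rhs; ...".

  step 2 ⇒ step 3: ADBBDACDBABDAC ⇒ BD·A·DB·DB·A·BD·AC·A·DB·BD·DB·A·BD·AC
    A ↦ BD
    B ↦ DB
    C ↦ AC
    D ↦ A

A->BD, B->DB, C->AC, D->A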